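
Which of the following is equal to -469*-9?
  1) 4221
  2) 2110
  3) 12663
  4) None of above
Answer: 1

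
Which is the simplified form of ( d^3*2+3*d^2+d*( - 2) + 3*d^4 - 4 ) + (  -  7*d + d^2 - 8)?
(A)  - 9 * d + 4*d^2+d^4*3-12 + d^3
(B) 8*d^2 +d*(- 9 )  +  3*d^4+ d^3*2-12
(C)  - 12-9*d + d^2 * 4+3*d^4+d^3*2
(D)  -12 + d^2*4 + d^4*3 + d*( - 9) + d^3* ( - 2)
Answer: C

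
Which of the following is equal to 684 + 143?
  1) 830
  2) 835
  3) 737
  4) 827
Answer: 4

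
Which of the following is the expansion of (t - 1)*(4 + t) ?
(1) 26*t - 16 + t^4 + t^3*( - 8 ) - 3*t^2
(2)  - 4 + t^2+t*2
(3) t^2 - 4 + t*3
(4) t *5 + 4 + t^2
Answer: 3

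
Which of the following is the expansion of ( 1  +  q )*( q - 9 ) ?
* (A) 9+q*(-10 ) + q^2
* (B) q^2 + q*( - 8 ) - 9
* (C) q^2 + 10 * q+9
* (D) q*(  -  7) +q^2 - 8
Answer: B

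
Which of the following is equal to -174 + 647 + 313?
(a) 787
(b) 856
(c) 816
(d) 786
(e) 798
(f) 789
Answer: d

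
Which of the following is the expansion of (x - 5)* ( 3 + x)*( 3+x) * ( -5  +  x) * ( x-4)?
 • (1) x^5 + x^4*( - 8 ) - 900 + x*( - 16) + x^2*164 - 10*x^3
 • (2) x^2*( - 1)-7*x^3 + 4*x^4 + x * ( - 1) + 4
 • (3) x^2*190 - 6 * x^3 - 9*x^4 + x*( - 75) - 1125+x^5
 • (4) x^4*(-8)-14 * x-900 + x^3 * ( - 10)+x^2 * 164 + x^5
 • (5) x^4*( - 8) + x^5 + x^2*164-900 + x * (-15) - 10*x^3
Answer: 5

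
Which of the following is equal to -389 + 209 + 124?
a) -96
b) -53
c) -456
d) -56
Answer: d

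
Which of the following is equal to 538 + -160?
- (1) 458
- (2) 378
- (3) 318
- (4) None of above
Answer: 2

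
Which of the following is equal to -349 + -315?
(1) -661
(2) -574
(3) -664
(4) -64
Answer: 3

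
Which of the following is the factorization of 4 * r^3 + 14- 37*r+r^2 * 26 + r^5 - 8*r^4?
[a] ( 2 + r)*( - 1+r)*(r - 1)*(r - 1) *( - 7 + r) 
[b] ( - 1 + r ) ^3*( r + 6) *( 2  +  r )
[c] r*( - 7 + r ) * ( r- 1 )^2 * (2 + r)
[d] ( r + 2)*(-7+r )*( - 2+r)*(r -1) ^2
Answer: a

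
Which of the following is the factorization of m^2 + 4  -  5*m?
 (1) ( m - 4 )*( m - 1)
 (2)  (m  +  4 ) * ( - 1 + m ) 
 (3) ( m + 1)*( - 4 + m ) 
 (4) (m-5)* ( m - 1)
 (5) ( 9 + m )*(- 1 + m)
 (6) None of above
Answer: 1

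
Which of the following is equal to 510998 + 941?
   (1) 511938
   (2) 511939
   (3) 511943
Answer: 2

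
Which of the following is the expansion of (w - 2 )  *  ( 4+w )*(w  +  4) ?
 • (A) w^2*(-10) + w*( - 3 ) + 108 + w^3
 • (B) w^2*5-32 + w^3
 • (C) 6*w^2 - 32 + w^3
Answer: C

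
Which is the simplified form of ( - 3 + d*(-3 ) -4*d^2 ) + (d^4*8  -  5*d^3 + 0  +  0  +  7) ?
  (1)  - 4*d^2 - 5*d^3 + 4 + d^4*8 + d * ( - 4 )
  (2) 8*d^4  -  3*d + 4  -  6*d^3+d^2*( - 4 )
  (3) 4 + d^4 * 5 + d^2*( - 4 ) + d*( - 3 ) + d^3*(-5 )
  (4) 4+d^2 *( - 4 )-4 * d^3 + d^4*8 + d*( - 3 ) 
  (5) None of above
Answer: 5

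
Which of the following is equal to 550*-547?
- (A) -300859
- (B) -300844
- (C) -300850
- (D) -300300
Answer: C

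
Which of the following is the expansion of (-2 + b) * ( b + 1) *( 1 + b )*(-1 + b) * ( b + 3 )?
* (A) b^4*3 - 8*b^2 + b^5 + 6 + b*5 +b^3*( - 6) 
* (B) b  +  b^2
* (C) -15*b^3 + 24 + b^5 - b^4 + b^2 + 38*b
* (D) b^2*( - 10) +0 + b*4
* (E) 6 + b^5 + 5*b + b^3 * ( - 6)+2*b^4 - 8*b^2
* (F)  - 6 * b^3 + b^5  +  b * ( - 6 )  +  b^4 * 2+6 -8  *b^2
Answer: E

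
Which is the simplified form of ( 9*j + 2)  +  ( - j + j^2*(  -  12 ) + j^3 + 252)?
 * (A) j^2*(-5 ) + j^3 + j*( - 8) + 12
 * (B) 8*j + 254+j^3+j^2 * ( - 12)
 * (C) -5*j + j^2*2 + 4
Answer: B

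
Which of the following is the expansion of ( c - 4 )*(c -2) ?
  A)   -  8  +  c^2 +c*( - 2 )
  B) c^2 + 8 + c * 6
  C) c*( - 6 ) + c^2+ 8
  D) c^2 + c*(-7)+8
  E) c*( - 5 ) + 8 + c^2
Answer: C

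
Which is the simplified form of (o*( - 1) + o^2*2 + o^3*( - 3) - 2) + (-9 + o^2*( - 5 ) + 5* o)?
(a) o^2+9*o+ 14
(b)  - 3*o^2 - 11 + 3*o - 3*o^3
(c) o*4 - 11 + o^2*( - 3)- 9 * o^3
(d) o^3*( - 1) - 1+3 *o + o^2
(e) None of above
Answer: e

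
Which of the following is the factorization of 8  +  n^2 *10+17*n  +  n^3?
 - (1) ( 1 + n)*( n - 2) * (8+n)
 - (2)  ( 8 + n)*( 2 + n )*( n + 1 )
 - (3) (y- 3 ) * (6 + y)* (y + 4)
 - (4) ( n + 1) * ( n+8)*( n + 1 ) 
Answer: 4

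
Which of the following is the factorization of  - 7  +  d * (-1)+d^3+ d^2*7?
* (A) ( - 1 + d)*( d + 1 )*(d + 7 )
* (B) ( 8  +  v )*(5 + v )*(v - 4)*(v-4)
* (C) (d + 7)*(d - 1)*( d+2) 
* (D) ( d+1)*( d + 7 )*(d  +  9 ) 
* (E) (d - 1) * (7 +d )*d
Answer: A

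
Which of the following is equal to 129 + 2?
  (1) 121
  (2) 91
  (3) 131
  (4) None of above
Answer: 3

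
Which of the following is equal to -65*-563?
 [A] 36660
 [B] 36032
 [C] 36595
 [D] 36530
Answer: C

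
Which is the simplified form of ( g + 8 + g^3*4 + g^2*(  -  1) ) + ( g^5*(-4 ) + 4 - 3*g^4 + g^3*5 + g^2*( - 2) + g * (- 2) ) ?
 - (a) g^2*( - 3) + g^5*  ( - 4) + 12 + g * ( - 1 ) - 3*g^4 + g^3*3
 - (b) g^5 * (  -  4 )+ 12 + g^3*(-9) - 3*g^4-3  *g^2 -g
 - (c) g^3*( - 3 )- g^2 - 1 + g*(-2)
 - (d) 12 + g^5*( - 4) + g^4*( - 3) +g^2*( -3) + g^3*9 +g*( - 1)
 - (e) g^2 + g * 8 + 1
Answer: d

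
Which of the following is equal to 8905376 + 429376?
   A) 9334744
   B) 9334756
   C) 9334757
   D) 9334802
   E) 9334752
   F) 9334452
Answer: E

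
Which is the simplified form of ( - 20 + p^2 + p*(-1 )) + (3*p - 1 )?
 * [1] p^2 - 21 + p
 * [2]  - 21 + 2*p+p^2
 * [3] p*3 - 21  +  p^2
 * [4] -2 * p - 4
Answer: 2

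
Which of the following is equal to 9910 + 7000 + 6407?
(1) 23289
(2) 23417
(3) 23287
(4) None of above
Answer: 4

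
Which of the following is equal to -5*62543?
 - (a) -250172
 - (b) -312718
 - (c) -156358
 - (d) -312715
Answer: d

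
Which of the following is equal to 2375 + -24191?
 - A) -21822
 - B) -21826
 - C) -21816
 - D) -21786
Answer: C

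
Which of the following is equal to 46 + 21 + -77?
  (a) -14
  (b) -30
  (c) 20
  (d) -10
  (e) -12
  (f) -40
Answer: d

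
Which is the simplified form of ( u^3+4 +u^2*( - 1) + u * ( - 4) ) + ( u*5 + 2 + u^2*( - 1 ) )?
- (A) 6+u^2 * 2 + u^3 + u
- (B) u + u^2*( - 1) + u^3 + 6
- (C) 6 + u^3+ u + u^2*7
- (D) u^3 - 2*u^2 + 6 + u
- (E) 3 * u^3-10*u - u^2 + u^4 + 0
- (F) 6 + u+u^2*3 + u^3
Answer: D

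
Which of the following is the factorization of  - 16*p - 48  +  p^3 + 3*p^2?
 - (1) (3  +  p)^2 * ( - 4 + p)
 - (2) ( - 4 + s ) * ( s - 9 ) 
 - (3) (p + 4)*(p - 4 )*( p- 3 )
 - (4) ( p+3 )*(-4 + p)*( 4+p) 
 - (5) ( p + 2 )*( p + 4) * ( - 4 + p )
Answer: 4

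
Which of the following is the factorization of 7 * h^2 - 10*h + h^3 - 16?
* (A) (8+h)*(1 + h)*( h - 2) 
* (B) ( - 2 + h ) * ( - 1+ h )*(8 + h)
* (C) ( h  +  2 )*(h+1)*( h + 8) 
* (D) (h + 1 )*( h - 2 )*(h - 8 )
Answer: A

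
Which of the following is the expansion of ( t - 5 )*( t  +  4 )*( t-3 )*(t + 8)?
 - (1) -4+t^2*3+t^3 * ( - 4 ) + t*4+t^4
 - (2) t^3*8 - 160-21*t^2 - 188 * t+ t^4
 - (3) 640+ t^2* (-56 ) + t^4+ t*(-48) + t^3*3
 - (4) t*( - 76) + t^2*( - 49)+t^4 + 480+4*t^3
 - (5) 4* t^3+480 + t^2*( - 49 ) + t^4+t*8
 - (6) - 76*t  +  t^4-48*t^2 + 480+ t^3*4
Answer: 4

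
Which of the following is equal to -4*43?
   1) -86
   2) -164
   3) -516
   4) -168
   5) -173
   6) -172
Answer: 6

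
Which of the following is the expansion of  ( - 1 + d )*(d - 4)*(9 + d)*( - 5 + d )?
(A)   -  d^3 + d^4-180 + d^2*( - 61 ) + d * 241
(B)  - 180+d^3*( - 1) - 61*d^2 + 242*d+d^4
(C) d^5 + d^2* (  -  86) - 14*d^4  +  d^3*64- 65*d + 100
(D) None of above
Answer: A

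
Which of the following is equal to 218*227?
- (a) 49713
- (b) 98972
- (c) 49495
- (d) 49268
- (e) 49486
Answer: e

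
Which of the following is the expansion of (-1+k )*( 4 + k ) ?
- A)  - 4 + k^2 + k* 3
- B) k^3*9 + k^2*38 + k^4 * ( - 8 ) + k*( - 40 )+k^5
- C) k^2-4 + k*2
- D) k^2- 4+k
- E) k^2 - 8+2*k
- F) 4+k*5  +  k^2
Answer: A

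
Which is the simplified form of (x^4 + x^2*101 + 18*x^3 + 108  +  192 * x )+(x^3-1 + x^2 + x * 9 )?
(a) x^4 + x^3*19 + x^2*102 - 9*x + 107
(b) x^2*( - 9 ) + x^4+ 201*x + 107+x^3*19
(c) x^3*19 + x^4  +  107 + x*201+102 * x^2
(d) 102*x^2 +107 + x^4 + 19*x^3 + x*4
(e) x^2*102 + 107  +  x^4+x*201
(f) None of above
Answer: c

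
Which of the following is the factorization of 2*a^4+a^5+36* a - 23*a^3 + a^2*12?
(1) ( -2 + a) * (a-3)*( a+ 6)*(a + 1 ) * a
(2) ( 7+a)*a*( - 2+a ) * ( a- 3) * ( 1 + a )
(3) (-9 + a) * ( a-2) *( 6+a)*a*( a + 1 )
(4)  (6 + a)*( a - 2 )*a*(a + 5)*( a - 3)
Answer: 1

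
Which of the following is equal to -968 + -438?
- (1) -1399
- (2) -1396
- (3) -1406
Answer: 3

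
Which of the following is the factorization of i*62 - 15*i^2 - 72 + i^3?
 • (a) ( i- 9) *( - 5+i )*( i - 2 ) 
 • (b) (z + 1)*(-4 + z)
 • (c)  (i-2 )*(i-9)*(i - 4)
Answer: c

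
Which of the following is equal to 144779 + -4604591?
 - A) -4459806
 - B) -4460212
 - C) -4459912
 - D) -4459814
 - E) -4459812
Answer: E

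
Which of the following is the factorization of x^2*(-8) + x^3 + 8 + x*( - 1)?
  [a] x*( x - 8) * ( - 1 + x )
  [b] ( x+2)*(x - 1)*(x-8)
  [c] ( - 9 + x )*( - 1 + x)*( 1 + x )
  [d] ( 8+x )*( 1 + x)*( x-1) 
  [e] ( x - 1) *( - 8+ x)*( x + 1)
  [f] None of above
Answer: e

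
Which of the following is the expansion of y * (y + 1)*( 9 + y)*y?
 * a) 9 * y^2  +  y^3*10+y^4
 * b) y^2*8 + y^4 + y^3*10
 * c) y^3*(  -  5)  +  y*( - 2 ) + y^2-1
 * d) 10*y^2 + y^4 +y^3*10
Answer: a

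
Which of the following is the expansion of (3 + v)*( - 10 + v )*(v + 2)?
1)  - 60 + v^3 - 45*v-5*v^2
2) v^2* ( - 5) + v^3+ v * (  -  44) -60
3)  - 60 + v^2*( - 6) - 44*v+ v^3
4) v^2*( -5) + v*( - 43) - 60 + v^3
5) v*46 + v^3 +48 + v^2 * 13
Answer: 2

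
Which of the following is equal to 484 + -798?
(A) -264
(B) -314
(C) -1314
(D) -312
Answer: B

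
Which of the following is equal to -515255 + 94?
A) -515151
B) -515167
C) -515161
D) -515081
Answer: C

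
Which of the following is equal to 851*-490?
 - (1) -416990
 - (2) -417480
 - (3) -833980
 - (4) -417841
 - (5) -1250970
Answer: 1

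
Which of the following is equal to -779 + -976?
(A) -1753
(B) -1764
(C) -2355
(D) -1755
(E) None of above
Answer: D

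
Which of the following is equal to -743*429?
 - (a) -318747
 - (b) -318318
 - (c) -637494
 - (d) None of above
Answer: a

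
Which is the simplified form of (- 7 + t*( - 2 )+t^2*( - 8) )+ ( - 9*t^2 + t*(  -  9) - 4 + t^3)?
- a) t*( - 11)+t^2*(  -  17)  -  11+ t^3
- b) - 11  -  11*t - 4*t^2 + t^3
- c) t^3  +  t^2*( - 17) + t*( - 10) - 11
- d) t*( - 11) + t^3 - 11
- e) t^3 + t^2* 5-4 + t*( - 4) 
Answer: a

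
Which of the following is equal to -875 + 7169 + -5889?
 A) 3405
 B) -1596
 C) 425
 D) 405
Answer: D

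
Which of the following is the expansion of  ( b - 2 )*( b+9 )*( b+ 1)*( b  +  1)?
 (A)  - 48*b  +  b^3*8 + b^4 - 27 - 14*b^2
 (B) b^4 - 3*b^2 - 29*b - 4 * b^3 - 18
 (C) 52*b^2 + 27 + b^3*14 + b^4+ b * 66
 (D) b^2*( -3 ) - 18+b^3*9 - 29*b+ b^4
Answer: D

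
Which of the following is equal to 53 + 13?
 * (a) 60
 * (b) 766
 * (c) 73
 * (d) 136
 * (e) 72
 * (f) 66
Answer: f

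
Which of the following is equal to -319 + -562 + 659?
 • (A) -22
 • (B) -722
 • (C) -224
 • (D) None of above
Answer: D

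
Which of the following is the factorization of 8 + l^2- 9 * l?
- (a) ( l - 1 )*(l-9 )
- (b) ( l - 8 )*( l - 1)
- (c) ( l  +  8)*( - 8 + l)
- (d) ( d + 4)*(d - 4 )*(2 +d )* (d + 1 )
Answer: b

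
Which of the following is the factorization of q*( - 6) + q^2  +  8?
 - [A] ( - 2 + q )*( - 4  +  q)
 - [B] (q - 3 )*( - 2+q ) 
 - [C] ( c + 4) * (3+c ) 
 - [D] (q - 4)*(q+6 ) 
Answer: A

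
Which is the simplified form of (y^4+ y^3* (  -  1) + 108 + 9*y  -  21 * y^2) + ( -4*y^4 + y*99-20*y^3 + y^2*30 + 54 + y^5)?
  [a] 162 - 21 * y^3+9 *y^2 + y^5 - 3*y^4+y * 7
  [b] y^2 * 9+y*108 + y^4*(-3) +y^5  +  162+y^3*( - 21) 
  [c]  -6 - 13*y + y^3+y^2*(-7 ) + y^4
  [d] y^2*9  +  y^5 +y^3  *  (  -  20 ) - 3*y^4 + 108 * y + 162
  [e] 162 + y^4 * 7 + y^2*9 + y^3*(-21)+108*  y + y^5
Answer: b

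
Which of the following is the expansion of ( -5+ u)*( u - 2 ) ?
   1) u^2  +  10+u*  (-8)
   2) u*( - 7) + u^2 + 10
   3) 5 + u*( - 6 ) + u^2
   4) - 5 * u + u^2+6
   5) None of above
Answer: 2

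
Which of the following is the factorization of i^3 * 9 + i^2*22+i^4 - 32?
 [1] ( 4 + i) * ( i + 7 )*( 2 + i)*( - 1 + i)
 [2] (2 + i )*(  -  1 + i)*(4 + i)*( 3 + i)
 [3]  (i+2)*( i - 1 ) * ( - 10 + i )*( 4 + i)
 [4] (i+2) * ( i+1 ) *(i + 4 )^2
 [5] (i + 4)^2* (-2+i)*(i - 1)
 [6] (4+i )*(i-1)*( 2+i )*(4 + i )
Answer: 6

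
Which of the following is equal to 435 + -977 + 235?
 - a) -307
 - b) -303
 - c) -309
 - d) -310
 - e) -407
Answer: a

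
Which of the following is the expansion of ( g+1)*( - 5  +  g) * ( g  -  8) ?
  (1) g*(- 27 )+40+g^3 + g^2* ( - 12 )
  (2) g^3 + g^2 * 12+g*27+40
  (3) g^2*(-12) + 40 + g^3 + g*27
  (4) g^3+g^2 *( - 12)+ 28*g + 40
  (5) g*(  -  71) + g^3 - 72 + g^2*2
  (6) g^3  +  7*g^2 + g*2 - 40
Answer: 3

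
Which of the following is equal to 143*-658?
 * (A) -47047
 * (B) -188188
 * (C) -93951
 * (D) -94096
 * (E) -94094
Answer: E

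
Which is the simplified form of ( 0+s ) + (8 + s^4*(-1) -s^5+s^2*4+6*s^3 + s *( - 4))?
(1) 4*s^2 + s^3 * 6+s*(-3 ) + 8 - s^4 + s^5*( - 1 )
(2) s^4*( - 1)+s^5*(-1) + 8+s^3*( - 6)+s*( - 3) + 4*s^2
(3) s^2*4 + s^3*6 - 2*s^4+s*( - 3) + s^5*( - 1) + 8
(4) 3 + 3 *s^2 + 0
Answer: 1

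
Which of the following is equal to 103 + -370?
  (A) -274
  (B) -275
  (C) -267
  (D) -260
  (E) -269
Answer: C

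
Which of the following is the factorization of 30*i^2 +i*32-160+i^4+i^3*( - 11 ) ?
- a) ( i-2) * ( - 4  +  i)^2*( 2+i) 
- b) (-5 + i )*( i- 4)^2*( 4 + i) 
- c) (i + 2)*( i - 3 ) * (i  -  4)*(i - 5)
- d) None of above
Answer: d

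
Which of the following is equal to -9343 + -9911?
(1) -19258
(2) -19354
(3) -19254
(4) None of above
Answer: 3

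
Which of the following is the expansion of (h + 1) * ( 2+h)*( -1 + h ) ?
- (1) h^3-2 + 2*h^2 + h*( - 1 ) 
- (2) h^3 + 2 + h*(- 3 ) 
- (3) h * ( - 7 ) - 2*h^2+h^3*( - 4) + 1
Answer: 1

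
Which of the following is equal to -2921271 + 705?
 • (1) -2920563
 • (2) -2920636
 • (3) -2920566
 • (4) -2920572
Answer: 3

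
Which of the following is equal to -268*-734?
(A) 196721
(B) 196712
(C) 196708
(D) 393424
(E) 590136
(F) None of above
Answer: B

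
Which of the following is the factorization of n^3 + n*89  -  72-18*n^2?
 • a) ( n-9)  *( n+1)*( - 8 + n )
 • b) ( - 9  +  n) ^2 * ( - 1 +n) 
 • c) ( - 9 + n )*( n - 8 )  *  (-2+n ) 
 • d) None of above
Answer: d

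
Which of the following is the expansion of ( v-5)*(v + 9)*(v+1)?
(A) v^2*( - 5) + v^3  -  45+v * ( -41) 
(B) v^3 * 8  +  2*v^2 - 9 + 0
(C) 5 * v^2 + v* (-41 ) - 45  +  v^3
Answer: C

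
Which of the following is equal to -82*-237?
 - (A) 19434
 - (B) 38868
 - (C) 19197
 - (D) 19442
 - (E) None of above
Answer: A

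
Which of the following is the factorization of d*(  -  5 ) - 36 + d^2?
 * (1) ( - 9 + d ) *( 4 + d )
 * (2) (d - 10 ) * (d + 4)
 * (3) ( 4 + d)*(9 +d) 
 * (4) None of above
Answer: 1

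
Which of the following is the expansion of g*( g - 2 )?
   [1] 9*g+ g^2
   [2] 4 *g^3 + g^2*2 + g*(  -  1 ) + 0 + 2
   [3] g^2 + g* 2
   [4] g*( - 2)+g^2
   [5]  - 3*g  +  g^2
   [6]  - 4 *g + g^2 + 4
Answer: 4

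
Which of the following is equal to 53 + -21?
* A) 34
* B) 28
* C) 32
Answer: C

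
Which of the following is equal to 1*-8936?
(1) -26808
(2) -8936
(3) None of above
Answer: 2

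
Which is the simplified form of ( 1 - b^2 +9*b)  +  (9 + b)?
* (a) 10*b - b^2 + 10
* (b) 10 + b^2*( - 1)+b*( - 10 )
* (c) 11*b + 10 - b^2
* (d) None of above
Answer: a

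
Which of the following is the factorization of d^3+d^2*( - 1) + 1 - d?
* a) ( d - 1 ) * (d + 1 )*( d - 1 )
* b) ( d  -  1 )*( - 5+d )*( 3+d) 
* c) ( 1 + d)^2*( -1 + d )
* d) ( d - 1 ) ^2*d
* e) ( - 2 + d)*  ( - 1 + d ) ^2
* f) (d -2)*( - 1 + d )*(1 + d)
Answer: a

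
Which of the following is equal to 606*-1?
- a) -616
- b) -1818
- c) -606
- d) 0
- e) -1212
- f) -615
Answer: c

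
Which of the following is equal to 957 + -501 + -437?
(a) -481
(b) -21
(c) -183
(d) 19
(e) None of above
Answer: d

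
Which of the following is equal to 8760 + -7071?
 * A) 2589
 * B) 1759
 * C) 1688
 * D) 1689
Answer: D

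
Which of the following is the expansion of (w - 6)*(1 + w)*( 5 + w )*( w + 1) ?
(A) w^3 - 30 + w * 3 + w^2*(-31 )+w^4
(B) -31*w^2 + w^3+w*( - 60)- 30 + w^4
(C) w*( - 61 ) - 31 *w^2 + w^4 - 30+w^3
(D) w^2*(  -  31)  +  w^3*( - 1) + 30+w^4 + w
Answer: C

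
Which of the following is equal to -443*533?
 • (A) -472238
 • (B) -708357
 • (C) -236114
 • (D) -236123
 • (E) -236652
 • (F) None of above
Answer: F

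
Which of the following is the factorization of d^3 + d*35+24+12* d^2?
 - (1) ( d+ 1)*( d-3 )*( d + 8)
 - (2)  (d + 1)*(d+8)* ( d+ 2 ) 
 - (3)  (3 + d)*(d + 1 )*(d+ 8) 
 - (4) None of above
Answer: 3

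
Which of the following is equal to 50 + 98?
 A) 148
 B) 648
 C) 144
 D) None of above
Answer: A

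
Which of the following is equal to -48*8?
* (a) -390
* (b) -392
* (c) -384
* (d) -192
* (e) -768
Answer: c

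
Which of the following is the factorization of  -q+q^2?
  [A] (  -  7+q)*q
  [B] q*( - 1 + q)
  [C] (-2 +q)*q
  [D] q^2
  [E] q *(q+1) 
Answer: B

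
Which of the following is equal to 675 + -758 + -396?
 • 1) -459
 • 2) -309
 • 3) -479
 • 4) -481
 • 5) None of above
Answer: 3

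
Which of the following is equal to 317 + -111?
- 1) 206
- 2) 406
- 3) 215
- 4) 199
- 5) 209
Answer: 1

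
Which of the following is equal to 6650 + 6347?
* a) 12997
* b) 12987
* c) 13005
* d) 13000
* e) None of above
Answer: a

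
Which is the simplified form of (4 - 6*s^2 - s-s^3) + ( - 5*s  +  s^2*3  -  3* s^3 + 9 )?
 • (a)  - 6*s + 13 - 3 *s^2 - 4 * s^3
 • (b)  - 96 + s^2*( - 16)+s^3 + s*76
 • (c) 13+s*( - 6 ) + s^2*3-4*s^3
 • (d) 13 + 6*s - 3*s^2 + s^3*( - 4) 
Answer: a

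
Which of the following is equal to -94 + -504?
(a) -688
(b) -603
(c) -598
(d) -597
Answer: c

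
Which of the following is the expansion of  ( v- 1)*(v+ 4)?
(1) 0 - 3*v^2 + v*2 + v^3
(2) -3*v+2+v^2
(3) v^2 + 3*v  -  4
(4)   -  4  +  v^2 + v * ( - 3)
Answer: 3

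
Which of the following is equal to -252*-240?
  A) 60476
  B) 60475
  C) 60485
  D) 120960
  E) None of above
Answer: E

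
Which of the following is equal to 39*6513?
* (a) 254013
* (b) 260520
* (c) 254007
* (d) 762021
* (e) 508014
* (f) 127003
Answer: c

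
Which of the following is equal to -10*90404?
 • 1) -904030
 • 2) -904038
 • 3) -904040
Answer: 3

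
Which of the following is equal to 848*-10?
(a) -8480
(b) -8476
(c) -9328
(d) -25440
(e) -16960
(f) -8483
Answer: a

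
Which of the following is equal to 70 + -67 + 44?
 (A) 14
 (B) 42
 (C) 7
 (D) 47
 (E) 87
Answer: D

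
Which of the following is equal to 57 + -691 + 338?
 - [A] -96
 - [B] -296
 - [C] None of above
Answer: B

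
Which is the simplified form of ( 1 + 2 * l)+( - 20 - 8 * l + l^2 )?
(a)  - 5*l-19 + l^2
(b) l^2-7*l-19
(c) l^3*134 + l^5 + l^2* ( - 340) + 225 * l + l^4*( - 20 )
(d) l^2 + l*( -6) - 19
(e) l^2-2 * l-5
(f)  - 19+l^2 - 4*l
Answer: d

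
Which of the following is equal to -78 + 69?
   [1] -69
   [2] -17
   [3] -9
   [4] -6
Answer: 3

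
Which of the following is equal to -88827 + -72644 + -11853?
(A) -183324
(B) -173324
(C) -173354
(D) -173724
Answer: B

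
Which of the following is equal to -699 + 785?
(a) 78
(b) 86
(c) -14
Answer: b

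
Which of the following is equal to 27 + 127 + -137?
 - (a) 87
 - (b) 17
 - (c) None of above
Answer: b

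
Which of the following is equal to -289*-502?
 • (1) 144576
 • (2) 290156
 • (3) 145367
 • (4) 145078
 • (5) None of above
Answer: 4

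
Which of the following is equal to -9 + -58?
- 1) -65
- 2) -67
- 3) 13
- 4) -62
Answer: 2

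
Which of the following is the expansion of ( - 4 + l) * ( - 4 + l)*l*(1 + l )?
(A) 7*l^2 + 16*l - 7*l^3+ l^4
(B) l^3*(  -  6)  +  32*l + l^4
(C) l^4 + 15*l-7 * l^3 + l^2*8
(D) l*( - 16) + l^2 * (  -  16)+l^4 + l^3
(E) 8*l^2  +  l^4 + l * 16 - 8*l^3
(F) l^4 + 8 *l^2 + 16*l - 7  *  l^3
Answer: F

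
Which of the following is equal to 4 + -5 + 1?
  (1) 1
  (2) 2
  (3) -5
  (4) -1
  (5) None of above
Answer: 5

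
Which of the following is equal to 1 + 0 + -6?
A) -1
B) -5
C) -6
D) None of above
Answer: B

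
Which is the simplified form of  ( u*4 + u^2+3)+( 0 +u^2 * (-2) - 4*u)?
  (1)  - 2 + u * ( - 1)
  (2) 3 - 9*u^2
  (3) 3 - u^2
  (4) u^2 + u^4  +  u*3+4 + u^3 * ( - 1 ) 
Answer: 3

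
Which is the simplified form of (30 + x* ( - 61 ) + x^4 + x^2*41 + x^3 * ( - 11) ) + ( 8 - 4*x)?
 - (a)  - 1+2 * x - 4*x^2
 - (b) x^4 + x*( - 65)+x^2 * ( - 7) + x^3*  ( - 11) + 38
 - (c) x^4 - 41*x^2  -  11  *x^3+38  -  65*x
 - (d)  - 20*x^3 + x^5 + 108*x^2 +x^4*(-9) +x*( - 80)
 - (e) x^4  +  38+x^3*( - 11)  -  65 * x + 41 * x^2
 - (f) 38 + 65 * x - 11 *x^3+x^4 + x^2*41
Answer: e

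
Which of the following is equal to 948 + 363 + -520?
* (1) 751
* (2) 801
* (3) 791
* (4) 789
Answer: 3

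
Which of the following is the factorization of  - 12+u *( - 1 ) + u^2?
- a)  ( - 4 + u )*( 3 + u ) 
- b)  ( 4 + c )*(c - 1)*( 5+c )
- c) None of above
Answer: a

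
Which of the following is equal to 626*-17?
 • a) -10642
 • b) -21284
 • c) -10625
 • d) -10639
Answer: a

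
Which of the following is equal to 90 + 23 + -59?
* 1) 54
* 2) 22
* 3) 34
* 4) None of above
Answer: 1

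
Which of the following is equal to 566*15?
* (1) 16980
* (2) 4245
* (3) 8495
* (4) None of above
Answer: 4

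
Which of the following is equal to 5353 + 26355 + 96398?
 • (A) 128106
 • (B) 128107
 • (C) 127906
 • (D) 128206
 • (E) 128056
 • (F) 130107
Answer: A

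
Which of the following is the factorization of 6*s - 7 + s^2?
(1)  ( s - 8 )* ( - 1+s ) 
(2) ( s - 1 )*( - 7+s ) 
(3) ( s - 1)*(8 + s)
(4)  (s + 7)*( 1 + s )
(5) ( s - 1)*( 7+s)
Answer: 5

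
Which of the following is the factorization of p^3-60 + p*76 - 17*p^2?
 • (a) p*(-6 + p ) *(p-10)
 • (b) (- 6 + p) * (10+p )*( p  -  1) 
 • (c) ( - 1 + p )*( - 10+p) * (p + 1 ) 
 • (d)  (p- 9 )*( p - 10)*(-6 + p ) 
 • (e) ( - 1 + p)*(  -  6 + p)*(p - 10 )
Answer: e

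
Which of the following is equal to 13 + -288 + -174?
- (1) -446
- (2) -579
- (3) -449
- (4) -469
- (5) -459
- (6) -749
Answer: 3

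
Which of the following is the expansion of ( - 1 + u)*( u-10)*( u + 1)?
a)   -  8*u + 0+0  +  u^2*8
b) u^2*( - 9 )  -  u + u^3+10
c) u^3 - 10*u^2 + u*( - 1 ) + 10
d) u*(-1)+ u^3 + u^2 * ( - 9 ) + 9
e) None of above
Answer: c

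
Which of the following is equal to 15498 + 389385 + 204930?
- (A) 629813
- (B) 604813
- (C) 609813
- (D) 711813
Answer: C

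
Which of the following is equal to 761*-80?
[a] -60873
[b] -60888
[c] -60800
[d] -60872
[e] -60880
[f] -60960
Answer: e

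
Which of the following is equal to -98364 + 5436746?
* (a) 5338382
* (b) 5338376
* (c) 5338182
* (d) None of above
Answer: a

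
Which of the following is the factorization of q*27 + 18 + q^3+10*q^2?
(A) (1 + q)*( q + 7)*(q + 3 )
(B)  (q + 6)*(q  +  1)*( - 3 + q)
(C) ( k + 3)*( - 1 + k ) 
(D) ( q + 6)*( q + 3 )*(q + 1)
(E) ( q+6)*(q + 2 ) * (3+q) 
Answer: D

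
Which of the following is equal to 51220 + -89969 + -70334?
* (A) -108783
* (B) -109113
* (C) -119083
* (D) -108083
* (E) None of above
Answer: E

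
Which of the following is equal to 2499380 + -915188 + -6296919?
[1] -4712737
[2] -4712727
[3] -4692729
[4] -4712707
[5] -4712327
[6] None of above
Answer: 2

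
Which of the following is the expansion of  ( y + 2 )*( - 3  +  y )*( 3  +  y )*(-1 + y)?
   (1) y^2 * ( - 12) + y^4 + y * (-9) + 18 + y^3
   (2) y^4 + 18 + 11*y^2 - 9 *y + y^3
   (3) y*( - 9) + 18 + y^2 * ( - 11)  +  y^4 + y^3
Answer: 3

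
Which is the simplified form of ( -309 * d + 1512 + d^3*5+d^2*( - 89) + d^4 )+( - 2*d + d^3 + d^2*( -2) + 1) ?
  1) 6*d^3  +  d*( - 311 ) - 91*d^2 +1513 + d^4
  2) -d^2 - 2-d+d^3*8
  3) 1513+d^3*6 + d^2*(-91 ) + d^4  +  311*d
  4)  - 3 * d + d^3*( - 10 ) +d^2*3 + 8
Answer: 1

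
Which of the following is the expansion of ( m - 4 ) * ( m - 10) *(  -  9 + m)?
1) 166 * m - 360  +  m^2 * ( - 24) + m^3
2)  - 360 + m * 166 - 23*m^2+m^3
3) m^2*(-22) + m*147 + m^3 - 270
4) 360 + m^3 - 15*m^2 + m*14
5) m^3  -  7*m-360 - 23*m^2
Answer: 2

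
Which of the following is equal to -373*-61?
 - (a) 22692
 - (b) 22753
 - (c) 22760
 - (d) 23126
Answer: b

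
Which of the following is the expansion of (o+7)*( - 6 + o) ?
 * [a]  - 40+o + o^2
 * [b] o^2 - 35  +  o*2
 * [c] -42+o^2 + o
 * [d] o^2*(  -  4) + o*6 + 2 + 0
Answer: c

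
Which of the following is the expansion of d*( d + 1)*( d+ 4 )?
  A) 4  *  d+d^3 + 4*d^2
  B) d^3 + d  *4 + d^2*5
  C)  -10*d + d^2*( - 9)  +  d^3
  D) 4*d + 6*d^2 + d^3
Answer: B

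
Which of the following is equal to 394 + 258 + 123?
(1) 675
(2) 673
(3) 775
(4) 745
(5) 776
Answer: 3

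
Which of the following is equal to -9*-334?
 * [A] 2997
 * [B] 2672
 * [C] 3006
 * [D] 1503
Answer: C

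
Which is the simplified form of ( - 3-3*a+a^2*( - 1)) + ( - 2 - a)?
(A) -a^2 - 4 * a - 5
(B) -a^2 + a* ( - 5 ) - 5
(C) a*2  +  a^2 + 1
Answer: A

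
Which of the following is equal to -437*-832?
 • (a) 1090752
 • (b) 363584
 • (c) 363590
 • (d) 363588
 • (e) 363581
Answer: b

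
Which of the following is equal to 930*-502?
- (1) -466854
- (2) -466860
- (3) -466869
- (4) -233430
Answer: 2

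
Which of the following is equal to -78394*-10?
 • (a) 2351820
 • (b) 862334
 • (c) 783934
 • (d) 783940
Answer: d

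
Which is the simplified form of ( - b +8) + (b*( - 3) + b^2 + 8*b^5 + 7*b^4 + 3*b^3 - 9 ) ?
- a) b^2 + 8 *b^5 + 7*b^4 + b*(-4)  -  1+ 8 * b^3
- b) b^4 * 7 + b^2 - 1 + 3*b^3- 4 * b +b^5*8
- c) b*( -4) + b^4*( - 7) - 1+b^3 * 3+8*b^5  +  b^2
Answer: b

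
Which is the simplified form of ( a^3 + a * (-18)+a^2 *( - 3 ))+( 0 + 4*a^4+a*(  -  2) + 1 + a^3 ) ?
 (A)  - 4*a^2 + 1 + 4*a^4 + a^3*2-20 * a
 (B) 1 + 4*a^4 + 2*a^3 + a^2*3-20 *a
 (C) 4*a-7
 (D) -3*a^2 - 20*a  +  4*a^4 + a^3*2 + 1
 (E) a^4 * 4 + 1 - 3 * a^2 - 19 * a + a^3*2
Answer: D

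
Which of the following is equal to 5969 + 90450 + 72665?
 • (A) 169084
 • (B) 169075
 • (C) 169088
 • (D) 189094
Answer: A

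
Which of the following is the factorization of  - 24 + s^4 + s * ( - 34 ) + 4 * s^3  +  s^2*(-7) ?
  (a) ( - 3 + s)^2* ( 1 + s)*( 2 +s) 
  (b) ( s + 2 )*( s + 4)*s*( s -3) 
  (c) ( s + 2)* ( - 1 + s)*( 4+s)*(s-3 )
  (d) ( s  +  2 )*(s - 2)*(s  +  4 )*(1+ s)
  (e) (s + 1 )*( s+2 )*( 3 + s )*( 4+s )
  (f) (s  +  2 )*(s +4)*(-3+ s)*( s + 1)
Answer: f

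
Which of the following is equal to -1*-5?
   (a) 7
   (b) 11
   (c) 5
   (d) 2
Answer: c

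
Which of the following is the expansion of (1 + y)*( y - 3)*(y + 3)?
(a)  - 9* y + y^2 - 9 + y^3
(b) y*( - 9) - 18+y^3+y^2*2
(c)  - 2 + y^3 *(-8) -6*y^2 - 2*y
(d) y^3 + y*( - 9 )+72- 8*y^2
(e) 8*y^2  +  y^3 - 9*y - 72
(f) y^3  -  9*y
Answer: a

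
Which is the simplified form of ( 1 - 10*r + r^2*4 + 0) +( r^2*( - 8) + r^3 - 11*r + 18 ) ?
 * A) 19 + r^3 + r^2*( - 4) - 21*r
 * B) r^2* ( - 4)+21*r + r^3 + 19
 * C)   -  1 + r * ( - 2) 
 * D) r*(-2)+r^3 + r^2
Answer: A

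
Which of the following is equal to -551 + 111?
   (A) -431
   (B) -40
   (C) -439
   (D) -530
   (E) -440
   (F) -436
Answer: E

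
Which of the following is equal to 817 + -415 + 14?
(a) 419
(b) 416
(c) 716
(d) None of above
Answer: b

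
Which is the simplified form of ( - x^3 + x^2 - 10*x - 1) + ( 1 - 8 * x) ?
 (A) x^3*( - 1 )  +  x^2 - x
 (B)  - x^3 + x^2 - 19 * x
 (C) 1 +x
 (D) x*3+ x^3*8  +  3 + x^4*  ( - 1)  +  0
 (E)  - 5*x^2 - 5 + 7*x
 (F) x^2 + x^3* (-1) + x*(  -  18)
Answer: F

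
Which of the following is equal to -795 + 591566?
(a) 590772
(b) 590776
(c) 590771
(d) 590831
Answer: c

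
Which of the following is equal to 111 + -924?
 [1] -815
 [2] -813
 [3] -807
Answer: 2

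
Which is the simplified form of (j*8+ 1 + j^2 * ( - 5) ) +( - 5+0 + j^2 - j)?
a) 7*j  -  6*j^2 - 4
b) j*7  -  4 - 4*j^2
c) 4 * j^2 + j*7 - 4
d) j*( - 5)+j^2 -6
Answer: b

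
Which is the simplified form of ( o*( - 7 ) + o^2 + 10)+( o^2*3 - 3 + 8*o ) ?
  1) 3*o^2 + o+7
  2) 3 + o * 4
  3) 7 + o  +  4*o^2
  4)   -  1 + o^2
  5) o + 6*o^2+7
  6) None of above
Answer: 3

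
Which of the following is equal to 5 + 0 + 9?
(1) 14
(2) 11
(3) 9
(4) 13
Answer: 1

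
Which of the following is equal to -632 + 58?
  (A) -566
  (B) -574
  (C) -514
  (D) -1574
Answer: B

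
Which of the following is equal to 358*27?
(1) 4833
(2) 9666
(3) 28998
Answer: 2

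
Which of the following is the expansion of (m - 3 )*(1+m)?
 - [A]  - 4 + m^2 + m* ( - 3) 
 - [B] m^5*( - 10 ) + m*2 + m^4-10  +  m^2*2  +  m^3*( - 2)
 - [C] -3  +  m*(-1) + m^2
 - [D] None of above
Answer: D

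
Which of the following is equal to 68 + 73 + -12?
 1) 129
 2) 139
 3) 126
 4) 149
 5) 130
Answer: 1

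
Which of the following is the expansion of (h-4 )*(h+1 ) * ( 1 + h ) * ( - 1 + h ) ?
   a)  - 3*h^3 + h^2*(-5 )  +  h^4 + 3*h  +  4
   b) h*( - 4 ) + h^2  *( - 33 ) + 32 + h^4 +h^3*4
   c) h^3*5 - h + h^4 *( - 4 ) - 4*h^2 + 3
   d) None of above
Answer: a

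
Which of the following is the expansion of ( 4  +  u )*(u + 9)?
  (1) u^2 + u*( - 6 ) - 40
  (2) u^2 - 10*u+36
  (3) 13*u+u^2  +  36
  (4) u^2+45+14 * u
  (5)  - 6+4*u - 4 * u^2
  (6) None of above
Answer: 3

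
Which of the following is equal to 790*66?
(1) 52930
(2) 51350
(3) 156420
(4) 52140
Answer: 4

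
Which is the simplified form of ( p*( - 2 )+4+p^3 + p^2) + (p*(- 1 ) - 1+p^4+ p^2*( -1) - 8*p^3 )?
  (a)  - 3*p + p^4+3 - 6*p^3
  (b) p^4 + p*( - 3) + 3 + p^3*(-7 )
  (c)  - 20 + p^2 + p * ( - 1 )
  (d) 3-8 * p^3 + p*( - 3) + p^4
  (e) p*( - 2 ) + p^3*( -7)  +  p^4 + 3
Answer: b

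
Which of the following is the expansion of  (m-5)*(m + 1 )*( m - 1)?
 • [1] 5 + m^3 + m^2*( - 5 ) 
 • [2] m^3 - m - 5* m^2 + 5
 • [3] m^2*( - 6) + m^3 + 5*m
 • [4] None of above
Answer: 2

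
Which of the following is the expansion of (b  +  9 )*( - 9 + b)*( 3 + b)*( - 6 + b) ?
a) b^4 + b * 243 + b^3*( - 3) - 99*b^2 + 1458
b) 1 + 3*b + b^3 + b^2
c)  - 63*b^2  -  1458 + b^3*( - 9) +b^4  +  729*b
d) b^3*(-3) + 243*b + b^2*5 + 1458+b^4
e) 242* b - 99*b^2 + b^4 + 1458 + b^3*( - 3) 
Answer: a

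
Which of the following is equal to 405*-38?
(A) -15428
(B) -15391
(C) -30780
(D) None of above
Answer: D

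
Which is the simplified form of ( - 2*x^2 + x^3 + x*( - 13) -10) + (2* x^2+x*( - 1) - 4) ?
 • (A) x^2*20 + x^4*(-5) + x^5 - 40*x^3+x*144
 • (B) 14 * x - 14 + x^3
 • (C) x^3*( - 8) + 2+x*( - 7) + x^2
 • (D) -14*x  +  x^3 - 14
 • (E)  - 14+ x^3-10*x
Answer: D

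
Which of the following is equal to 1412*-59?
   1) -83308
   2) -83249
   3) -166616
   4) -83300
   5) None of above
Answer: 1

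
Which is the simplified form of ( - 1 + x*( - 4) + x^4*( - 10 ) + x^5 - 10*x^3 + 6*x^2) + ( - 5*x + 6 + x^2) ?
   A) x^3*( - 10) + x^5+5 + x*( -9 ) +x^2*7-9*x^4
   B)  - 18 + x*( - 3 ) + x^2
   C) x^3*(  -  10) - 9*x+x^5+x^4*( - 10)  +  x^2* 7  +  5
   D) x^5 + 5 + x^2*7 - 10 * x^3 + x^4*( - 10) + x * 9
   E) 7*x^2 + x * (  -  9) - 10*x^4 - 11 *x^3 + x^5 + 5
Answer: C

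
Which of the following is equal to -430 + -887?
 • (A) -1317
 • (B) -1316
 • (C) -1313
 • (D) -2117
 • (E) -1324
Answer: A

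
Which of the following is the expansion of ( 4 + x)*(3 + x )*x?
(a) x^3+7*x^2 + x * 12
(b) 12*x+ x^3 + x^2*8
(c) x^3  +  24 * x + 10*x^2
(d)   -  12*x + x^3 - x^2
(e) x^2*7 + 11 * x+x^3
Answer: a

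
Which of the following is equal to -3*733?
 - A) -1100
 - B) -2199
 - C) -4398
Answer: B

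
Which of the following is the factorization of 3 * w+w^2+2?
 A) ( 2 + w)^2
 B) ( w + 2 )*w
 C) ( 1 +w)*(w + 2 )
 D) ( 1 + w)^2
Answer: C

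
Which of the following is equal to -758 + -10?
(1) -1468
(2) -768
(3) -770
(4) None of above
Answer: 2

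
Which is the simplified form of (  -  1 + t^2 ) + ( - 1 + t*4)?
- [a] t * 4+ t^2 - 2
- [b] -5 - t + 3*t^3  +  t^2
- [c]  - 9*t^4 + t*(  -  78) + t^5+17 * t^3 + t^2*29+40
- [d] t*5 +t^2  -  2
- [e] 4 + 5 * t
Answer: a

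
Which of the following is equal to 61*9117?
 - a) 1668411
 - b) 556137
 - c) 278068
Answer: b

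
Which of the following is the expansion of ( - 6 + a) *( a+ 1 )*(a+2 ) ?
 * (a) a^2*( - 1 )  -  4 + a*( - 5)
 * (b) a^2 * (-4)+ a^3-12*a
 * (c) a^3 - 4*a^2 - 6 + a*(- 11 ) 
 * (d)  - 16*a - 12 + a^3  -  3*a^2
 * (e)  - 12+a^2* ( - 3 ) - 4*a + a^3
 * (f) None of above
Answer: d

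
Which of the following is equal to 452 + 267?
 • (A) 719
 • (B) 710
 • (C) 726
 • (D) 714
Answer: A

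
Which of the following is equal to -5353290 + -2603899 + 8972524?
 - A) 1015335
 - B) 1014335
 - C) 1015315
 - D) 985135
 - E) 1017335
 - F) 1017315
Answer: A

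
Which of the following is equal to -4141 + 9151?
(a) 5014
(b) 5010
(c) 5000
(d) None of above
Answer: b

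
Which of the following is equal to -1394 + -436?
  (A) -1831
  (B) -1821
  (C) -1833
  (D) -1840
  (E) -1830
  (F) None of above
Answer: E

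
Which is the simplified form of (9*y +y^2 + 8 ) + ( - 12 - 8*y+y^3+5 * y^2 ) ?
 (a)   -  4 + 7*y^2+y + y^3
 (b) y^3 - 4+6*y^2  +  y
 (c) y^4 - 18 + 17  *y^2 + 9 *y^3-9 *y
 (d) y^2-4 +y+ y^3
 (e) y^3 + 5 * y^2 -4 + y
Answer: b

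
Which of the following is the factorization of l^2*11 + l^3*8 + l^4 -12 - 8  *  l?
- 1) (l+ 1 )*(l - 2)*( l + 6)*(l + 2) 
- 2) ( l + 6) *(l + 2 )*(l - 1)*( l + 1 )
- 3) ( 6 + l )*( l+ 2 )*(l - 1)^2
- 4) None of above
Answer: 2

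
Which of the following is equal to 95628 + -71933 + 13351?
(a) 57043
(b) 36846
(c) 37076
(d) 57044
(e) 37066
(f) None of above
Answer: f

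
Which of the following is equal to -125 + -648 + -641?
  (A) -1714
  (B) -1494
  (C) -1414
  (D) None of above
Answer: C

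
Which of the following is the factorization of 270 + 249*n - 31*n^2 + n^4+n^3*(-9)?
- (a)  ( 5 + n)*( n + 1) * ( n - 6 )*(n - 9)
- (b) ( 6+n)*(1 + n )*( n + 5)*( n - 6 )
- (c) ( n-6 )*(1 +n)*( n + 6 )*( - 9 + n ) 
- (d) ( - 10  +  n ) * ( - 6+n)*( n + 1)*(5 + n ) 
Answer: a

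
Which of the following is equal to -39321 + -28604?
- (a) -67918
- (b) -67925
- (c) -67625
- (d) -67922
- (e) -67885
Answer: b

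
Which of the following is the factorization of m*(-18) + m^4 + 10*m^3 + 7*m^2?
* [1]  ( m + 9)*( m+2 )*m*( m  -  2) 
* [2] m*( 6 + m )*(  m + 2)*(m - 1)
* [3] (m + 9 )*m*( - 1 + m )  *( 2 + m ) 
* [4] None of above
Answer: 3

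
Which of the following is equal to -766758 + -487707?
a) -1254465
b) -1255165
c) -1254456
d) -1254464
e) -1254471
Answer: a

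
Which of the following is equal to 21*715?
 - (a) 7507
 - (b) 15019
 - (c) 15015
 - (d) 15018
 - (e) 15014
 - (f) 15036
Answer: c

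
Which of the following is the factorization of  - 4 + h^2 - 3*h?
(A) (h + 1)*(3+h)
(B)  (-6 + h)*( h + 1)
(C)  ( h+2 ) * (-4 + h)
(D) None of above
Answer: D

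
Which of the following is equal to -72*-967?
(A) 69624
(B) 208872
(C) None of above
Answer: A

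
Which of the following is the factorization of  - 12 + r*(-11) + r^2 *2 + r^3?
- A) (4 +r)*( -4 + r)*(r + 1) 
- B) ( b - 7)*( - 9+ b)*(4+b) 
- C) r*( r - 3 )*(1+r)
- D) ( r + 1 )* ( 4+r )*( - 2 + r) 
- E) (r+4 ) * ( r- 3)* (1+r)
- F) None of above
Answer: E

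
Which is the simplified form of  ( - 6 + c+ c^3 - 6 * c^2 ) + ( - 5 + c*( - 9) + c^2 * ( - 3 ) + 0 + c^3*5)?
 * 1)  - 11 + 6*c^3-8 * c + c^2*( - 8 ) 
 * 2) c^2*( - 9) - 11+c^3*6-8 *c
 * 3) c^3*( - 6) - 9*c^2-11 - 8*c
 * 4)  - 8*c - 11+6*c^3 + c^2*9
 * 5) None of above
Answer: 2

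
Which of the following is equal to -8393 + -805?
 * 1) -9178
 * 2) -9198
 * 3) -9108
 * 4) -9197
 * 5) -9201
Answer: 2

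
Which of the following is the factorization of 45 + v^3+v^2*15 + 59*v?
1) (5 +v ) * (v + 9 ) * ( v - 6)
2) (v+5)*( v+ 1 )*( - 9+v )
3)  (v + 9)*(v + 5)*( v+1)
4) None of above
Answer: 3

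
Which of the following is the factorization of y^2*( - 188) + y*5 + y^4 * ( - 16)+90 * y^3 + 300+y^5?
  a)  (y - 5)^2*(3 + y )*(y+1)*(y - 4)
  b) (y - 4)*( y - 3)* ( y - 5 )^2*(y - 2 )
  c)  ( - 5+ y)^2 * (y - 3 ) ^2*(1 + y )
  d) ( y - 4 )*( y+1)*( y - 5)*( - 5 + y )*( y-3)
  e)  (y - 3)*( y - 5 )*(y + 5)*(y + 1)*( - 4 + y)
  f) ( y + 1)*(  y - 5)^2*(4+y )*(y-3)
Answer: d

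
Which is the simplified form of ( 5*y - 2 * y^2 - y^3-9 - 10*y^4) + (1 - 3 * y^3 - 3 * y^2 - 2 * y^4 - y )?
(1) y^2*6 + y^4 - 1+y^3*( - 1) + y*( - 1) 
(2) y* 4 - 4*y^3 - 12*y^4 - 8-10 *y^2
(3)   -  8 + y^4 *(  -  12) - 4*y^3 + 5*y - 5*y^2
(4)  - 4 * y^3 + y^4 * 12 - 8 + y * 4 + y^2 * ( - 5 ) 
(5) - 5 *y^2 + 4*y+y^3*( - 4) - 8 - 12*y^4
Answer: 5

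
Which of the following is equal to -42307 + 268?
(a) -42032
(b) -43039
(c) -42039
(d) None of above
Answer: c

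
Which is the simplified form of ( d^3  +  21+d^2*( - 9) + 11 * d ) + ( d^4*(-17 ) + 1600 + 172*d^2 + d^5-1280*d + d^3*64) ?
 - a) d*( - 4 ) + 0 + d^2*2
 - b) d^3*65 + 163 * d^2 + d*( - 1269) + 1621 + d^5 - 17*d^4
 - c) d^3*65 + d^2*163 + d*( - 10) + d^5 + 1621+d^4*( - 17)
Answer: b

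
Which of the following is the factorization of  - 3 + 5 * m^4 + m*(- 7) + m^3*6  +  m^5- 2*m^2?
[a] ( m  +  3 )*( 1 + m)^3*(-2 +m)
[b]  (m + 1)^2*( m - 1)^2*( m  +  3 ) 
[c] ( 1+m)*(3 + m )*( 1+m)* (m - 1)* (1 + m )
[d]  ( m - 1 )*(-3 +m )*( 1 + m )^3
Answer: c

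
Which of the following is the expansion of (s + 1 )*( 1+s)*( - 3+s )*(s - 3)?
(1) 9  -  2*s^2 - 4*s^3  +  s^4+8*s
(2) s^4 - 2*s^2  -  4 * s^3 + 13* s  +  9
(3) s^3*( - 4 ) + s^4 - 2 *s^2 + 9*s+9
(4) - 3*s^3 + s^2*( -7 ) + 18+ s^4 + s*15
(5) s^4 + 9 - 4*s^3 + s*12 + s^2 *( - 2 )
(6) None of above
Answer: 5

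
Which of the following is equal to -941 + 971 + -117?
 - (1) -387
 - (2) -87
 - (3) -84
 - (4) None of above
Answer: 2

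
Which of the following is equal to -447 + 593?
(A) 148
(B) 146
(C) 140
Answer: B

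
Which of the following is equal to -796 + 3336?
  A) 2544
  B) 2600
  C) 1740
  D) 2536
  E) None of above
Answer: E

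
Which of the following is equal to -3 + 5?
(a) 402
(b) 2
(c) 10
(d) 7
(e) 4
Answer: b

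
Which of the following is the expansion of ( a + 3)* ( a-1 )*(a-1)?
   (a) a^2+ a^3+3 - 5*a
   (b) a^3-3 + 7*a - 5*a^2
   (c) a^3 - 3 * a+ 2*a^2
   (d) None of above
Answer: a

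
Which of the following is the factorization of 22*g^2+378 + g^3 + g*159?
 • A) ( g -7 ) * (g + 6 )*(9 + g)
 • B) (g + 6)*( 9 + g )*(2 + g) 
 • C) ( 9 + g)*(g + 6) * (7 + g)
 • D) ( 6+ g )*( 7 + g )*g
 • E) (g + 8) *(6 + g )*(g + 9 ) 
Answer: C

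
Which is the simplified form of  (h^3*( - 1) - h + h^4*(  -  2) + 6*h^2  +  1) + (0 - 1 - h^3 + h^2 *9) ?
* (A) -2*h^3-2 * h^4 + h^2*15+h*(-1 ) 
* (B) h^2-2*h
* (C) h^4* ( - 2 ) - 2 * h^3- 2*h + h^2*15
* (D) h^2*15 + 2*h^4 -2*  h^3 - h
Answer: A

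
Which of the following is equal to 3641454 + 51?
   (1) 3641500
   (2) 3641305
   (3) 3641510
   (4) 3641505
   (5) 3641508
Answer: 4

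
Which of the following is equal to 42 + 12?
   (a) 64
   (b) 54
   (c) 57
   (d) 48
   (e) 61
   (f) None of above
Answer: b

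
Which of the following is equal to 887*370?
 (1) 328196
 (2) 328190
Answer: 2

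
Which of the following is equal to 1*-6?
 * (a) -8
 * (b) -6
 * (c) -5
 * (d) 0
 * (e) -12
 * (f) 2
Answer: b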